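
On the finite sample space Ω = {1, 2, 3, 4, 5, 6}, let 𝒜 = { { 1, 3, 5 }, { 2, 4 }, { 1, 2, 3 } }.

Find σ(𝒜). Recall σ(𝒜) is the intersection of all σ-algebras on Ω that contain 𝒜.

σ(𝒜) (32 sets): { {}, { 2 }, { 4 }, { 5 }, { 6 }, { 1, 3 }, { 2, 4 }, { 2, 5 }, { 2, 6 }, { 4, 5 }, { 4, 6 }, { 5, 6 }, { 1, 2, 3 }, { 1, 3, 4 }, { 1, 3, 5 }, { 1, 3, 6 }, { 2, 4, 5 }, { 2, 4, 6 }, { 2, 5, 6 }, { 4, 5, 6 }, { 1, 2, 3, 4 }, { 1, 2, 3, 5 }, { 1, 2, 3, 6 }, { 1, 3, 4, 5 }, { 1, 3, 4, 6 }, { 1, 3, 5, 6 }, { 2, 4, 5, 6 }, { 1, 2, 3, 4, 5 }, { 1, 2, 3, 4, 6 }, { 1, 2, 3, 5, 6 }, { 1, 3, 4, 5, 6 }, Ω }

Derivation:
Seed the family with 𝒜 together with ∅ and Ω: { {}, { 2, 4 }, { 1, 2, 3 }, { 1, 3, 5 }, Ω }.
Round 1 (6 new):
  { 2, 4, 6 }  = Ω∖{ 1, 3, 5 }
  { 4, 5, 6 }  = Ω∖{ 1, 2, 3 }
  { 1, 2, 3, 4 }  = { 1, 2, 3 } ∪ { 2, 4 }
  { 1, 2, 3, 5 }  = { 1, 2, 3 } ∪ { 1, 3, 5 }
  { 1, 3, 5, 6 }  = Ω∖{ 2, 4 }
  { 1, 2, 3, 4, 5 }  = { 1, 3, 5 } ∪ { 2, 4 }
Round 2: 7 new —
  { 6 }  = Ω∖{ 1, 2, 3, 4, 5 }
  { 4, 6 }  = Ω∖{ 1, 2, 3, 5 }
  { 5, 6 }  = Ω∖{ 1, 2, 3, 4 }
  { 2, 4, 5, 6 }  = { 2, 4, 6 } ∪ { 4, 5, 6 }
  { 1, 2, 3, 4, 6 }  = { 2, 4, 6 } ∪ { 1, 2, 3 }
  { 1, 2, 3, 5, 6 }  = { 1, 3, 5, 6 } ∪ { 1, 2, 3 }
  { 1, 3, 4, 5, 6 }  = { 1, 3, 5, 6 } ∪ { 4, 5, 6 }
Round 3 adds 5:
  { 2 }  = Ω∖{ 1, 3, 4, 5, 6 }
  { 4 }  = Ω∖{ 1, 2, 3, 5, 6 }
  { 5 }  = Ω∖{ 1, 2, 3, 4, 6 }
  { 1, 3 }  = Ω∖{ 2, 4, 5, 6 }
  { 1, 2, 3, 6 }  = { 1, 2, 3 } ∪ { 6 }
Round 4 adds 9:
  { 2, 5 }  = { 2 } ∪ { 5 }
  { 2, 6 }  = { 2 } ∪ { 6 }
  { 4, 5 }  = Ω∖{ 1, 2, 3, 6 }
  { 1, 3, 4 }  = { 1, 3 } ∪ { 4 }
  { 1, 3, 6 }  = { 6 } ∪ { 1, 3 }
  { 2, 4, 5 }  = { 5 } ∪ { 2, 4 }
  { 2, 5, 6 }  = { 5, 6 } ∪ { 2 }
  { 1, 3, 4, 5 }  = { 1, 3, 5 } ∪ { 4 }
  { 1, 3, 4, 6 }  = { 1, 3 } ∪ { 4, 6 }
Round 5: closed — nothing new.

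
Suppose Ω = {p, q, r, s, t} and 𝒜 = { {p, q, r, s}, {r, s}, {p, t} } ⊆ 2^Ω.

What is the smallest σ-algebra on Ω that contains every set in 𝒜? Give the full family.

σ(𝒜) = { {}, {p}, {q}, {t}, {p, q}, {p, t}, {q, t}, {r, s}, {p, q, t}, {p, r, s}, {q, r, s}, {r, s, t}, {p, q, r, s}, {p, r, s, t}, {q, r, s, t}, Ω }

Derivation:
Initial family (5 sets): { {}, {p, t}, {r, s}, {p, q, r, s}, Ω }.
Pass 1: +4 →
  {t}  = Ω∖{p, q, r, s}
  {p, q, t}  = Ω∖{r, s}
  {q, r, s}  = Ω∖{p, t}
  {p, r, s, t}  = {r, s} ∪ {p, t}
  |family| = 9
Pass 2 adds 3:
  {q}  = Ω∖{p, r, s, t}
  {r, s, t}  = {r, s} ∪ {t}
  {q, r, s, t}  = {t} ∪ {q, r, s}
  |family| = 12
Pass 3: +3 →
  {p}  = Ω∖{q, r, s, t}
  {p, q}  = Ω∖{r, s, t}
  {q, t}  = {q} ∪ {t}
  |family| = 15
Pass 4 adds 1:
  {p, r, s}  = Ω∖{q, t}
  |family| = 16
Pass 5 adds nothing — fixpoint reached.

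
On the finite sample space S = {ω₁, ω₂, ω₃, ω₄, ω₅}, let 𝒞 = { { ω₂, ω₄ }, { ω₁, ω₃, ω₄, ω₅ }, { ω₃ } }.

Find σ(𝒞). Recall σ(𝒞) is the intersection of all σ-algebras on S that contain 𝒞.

|σ(𝒞)| = 16.  σ(𝒞) = { ∅, { ω₂ }, { ω₃ }, { ω₄ }, { ω₁, ω₅ }, { ω₂, ω₃ }, { ω₂, ω₄ }, { ω₃, ω₄ }, { ω₁, ω₂, ω₅ }, { ω₁, ω₃, ω₅ }, { ω₁, ω₄, ω₅ }, { ω₂, ω₃, ω₄ }, { ω₁, ω₂, ω₃, ω₅ }, { ω₁, ω₂, ω₄, ω₅ }, { ω₁, ω₃, ω₄, ω₅ }, S }

Trace:
Start: 𝒞 ∪ {∅, S} = { ∅, { ω₃ }, { ω₂, ω₄ }, { ω₁, ω₃, ω₄, ω₅ }, S }.
Pass 1: 4 new —
  { ω₂ }  = complement { ω₁, ω₃, ω₄, ω₅ }
  { ω₁, ω₃, ω₅ }  = complement { ω₂, ω₄ }
  { ω₂, ω₃, ω₄ }  = { ω₃ } ∪ { ω₂, ω₄ }
  { ω₁, ω₂, ω₄, ω₅ }  = complement { ω₃ }
Pass 2: +3 →
  { ω₁, ω₅ }  = complement { ω₂, ω₃, ω₄ }
  { ω₂, ω₃ }  = { ω₂ } ∪ { ω₃ }
  { ω₁, ω₂, ω₃, ω₅ }  = { ω₁, ω₃, ω₅ } ∪ { ω₂ }
Pass 3 adds 3:
  { ω₄ }  = complement { ω₁, ω₂, ω₃, ω₅ }
  { ω₁, ω₂, ω₅ }  = { ω₁, ω₅ } ∪ { ω₂ }
  { ω₁, ω₄, ω₅ }  = complement { ω₂, ω₃ }
Pass 4 adds 1:
  { ω₃, ω₄ }  = complement { ω₁, ω₂, ω₅ }
Pass 5: closed — nothing new.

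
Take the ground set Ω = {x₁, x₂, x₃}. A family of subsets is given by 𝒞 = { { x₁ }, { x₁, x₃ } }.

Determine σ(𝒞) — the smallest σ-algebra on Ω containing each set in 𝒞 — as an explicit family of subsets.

|σ(𝒞)| = 8.  σ(𝒞) = { ∅, { x₁ }, { x₂ }, { x₃ }, { x₁, x₂ }, { x₁, x₃ }, { x₂, x₃ }, Ω }

Derivation:
Begin from { ∅, { x₁ }, { x₁, x₃ }, Ω } (that is, 𝒞 plus ∅ and Ω).
Round 1: +2 →
  { x₂ }  = { x₁, x₃ }ᶜ
  { x₂, x₃ }  = { x₁ }ᶜ
  (now 6)
Round 2: +1 →
  { x₁, x₂ }  = { x₂ } ∪ { x₁ }
  (now 7)
Round 3: +1 →
  { x₃ }  = { x₁, x₂ }ᶜ
  (now 8)
After Round 4 the family is unchanged; done.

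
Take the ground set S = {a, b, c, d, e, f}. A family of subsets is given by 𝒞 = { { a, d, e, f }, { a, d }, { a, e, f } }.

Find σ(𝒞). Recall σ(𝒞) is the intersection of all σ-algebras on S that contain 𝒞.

Initial family (5 sets): { {  }, { a, d }, { a, e, f }, { a, d, e, f }, S }.
Pass 1 (3 new):
  { b, c }  = ᶜ of { a, d, e, f }
  { b, c, d }  = ᶜ of { a, e, f }
  { b, c, e, f }  = ᶜ of { a, d }
  (now 8)
Pass 2 (3 new):
  { a, b, c, d }  = { b, c, d } ∪ { a, d }
  { a, b, c, e, f }  = { a, e, f } ∪ { b, c }
  { b, c, d, e, f }  = { b, c, d } ∪ { b, c, e, f }
  (now 11)
Pass 3 adds 3:
  { a }  = ᶜ of { b, c, d, e, f }
  { d }  = ᶜ of { a, b, c, e, f }
  { e, f }  = ᶜ of { a, b, c, d }
  (now 14)
Pass 4 adds 2:
  { a, b, c }  = { b, c } ∪ { a }
  { d, e, f }  = { e, f } ∪ { d }
  (now 16)
After Pass 5 the family is unchanged; done.

Hence σ(𝒞) has 16 members: { {  }, { a }, { d }, { a, d }, { b, c }, { e, f }, { a, b, c }, { a, e, f }, { b, c, d }, { d, e, f }, { a, b, c, d }, { a, d, e, f }, { b, c, e, f }, { a, b, c, e, f }, { b, c, d, e, f }, S }.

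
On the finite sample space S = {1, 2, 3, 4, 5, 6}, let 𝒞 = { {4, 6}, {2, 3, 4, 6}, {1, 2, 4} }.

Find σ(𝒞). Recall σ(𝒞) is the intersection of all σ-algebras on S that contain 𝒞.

|σ(𝒞)| = 64.  σ(𝒞) = { {}, {1}, {2}, {3}, {4}, {5}, {6}, {1, 2}, {1, 3}, {1, 4}, {1, 5}, {1, 6}, {2, 3}, {2, 4}, {2, 5}, {2, 6}, {3, 4}, {3, 5}, {3, 6}, {4, 5}, {4, 6}, {5, 6}, {1, 2, 3}, {1, 2, 4}, {1, 2, 5}, {1, 2, 6}, {1, 3, 4}, {1, 3, 5}, {1, 3, 6}, {1, 4, 5}, {1, 4, 6}, {1, 5, 6}, {2, 3, 4}, {2, 3, 5}, {2, 3, 6}, {2, 4, 5}, {2, 4, 6}, {2, 5, 6}, {3, 4, 5}, {3, 4, 6}, {3, 5, 6}, {4, 5, 6}, {1, 2, 3, 4}, {1, 2, 3, 5}, {1, 2, 3, 6}, {1, 2, 4, 5}, {1, 2, 4, 6}, {1, 2, 5, 6}, {1, 3, 4, 5}, {1, 3, 4, 6}, {1, 3, 5, 6}, {1, 4, 5, 6}, {2, 3, 4, 5}, {2, 3, 4, 6}, {2, 3, 5, 6}, {2, 4, 5, 6}, {3, 4, 5, 6}, {1, 2, 3, 4, 5}, {1, 2, 3, 4, 6}, {1, 2, 3, 5, 6}, {1, 2, 4, 5, 6}, {1, 3, 4, 5, 6}, {2, 3, 4, 5, 6}, S }

Check:
Seed the family with 𝒞 together with ∅ and S: { {}, {4, 6}, {1, 2, 4}, {2, 3, 4, 6}, S }.
Step 1: +5 →
  {1, 5}  = {2, 3, 4, 6}ᶜ
  {3, 5, 6}  = {1, 2, 4}ᶜ
  {1, 2, 3, 5}  = {4, 6}ᶜ
  {1, 2, 4, 6}  = {4, 6} ∪ {1, 2, 4}
  {1, 2, 3, 4, 6}  = {2, 3, 4, 6} ∪ {1, 2, 4}
  |family| = 10
Step 2 adds 10:
  {5}  = {1, 2, 3, 4, 6}ᶜ
  {3, 5}  = {1, 2, 4, 6}ᶜ
  {1, 2, 4, 5}  = {1, 2, 4} ∪ {1, 5}
  {1, 3, 5, 6}  = {3, 5, 6} ∪ {1, 5}
  {1, 4, 5, 6}  = {1, 5} ∪ {4, 6}
  {3, 4, 5, 6}  = {3, 5, 6} ∪ {4, 6}
  {1, 2, 3, 4, 5}  = {1, 2, 4} ∪ {1, 2, 3, 5}
  {1, 2, 3, 5, 6}  = {3, 5, 6} ∪ {1, 2, 3, 5}
  {1, 2, 4, 5, 6}  = {1, 2, 4, 6} ∪ {1, 5}
  {2, 3, 4, 5, 6}  = {2, 3, 4, 6} ∪ {3, 5, 6}
  |family| = 20
Step 3: 11 new —
  {1}  = {2, 3, 4, 5, 6}ᶜ
  {3}  = {1, 2, 4, 5, 6}ᶜ
  {4}  = {1, 2, 3, 5, 6}ᶜ
  {6}  = {1, 2, 3, 4, 5}ᶜ
  {1, 2}  = {3, 4, 5, 6}ᶜ
  {2, 3}  = {1, 4, 5, 6}ᶜ
  {2, 4}  = {1, 3, 5, 6}ᶜ
  {3, 6}  = {1, 2, 4, 5}ᶜ
  {1, 3, 5}  = {1, 5} ∪ {3, 5}
  {4, 5, 6}  = {4, 6} ∪ {5}
  {1, 3, 4, 5, 6}  = {1, 4, 5, 6} ∪ {3, 5}
  |family| = 31
Step 4 (27 new):
  {2}  = {1, 3, 4, 5, 6}ᶜ
  {1, 3}  = {1} ∪ {3}
  {1, 4}  = {1} ∪ {4}
  {1, 6}  = {1} ∪ {6}
  {3, 4}  = {3} ∪ {4}
  {4, 5}  = {5} ∪ {4}
  {5, 6}  = {6} ∪ {5}
  {1, 2, 3}  = {4, 5, 6}ᶜ
  {1, 2, 5}  = {1, 2} ∪ {5}
  {1, 2, 6}  = {1, 2} ∪ {6}
  {1, 3, 6}  = {1} ∪ {3, 6}
  {1, 4, 5}  = {1, 5} ∪ {4}
  {1, 4, 6}  = {1} ∪ {4, 6}
  {1, 5, 6}  = {6} ∪ {1, 5}
  {2, 3, 4}  = {3} ∪ {2, 4}
  {2, 3, 5}  = {5} ∪ {2, 3}
  {2, 3, 6}  = {6} ∪ {2, 3}
  {2, 4, 5}  = {5} ∪ {2, 4}
  {2, 4, 6}  = {1, 3, 5}ᶜ
  {3, 4, 5}  = {3, 5} ∪ {4}
  {3, 4, 6}  = {3} ∪ {4, 6}
  {1, 2, 3, 4}  = {1, 2, 4} ∪ {3}
  {1, 2, 3, 6}  = {1, 2} ∪ {3, 6}
  {1, 3, 4, 5}  = {1, 3, 5} ∪ {4}
  {2, 3, 4, 5}  = {3, 5} ∪ {2, 4}
  {2, 3, 5, 6}  = {2, 3} ∪ {3, 5, 6}
  {2, 4, 5, 6}  = {4, 5, 6} ∪ {2, 4}
  |family| = 58
Step 5: +6 →
  {2, 5}  = {2} ∪ {5}
  {2, 6}  = {1, 3, 4, 5}ᶜ
  {1, 3, 4}  = {3, 4} ∪ {1, 3}
  {2, 5, 6}  = {2} ∪ {5, 6}
  {1, 2, 5, 6}  = {3, 4}ᶜ
  {1, 3, 4, 6}  = {3, 4} ∪ {1, 3, 6}
  |family| = 64
Step 6: no new sets; the family is a σ-algebra.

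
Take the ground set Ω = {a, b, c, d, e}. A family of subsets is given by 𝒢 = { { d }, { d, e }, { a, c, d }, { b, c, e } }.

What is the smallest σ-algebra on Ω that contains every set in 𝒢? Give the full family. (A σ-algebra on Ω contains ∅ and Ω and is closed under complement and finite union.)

Seed the family with 𝒢 together with ∅ and Ω: { {  }, { d }, { d, e }, { a, c, d }, { b, c, e }, Ω }.
Iteration 1. New:
  { a, d }  = ᶜ of { b, c, e }
  { b, e }  = ᶜ of { a, c, d }
  { a, b, c }  = ᶜ of { d, e }
  { a, b, c, e }  = ᶜ of { d }
  { a, c, d, e }  = { d, e } ∪ { a, c, d }
  { b, c, d, e }  = { d, e } ∪ { b, c, e }
  [12 total]
Iteration 2: +6 →
  { a }  = ᶜ of { b, c, d, e }
  { b }  = ᶜ of { a, c, d, e }
  { a, d, e }  = { d, e } ∪ { a, d }
  { b, d, e }  = { b, e } ∪ { d, e }
  { a, b, c, d }  = { a, b, c } ∪ { a, c, d }
  { a, b, d, e }  = { b, e } ∪ { a, d }
  [18 total]
Iteration 3: 8 new —
  { c }  = ᶜ of { a, b, d, e }
  { e }  = ᶜ of { a, b, c, d }
  { a, b }  = { b } ∪ { a }
  { a, c }  = ᶜ of { b, d, e }
  { b, c }  = ᶜ of { a, d, e }
  { b, d }  = { d } ∪ { b }
  { a, b, d }  = { a, d } ∪ { b }
  { a, b, e }  = { b, e } ∪ { a }
  [26 total]
Iteration 4 (6 new):
  { a, e }  = { e } ∪ { a }
  { c, d }  = ᶜ of { a, b, e }
  { c, e }  = ᶜ of { a, b, d }
  { a, c, e }  = ᶜ of { b, d }
  { b, c, d }  = { c } ∪ { b, d }
  { c, d, e }  = ᶜ of { a, b }
  [32 total]
Iteration 5: closed — nothing new.

Hence σ(𝒢) has 32 members: { {  }, { a }, { b }, { c }, { d }, { e }, { a, b }, { a, c }, { a, d }, { a, e }, { b, c }, { b, d }, { b, e }, { c, d }, { c, e }, { d, e }, { a, b, c }, { a, b, d }, { a, b, e }, { a, c, d }, { a, c, e }, { a, d, e }, { b, c, d }, { b, c, e }, { b, d, e }, { c, d, e }, { a, b, c, d }, { a, b, c, e }, { a, b, d, e }, { a, c, d, e }, { b, c, d, e }, Ω }.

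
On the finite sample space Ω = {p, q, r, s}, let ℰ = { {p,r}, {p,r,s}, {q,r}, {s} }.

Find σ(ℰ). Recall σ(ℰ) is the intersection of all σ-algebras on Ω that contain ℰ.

Initial family (6 sets): { {}, {s}, {p,r}, {q,r}, {p,r,s}, Ω }.
Round 1: 5 new —
  {q}  = ᶜ of {p,r,s}
  {p,s}  = ᶜ of {q,r}
  {q,s}  = ᶜ of {p,r}
  {p,q,r}  = ᶜ of {s}
  {q,r,s}  = {q,r} ∪ {s}
  |family| = 11
Round 2: 2 new —
  {p}  = ᶜ of {q,r,s}
  {p,q,s}  = {q} ∪ {p,s}
  |family| = 13
Round 3. New:
  {r}  = ᶜ of {p,q,s}
  {p,q}  = {q} ∪ {p}
  |family| = 15
Round 4: 1 new —
  {r,s}  = ᶜ of {p,q}
  |family| = 16
Round 5: closed — nothing new.

|σ(ℰ)| = 16.  σ(ℰ) = { {}, {p}, {q}, {r}, {s}, {p,q}, {p,r}, {p,s}, {q,r}, {q,s}, {r,s}, {p,q,r}, {p,q,s}, {p,r,s}, {q,r,s}, Ω }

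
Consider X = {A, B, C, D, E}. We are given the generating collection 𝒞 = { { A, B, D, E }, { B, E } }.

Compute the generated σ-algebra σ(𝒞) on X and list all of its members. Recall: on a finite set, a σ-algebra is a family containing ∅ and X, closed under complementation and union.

Begin from { ∅, { B, E }, { A, B, D, E }, X } (that is, 𝒞 plus ∅ and X).
Round 1: 2 new —
  { C }  = X∖{ A, B, D, E }
  { A, C, D }  = X∖{ B, E }
Round 2 (1 new):
  { B, C, E }  = { C } ∪ { B, E }
Round 3. New:
  { A, D }  = X∖{ B, C, E }
Round 4: closed — nothing new.

Hence σ(𝒞) has 8 members: { ∅, { C }, { A, D }, { B, E }, { A, C, D }, { B, C, E }, { A, B, D, E }, X }.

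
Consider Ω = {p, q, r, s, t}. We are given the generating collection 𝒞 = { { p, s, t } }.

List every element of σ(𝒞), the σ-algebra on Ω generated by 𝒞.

Begin from { ∅, { p, s, t }, Ω } (that is, 𝒞 plus ∅ and Ω).
Iteration 1 (1 new):
  { q, r }  = Ω∖{ p, s, t }
  (now 4)
Iteration 2: no new sets; the family is a σ-algebra.

Hence σ(𝒞) has 4 members: { ∅, { q, r }, { p, s, t }, Ω }.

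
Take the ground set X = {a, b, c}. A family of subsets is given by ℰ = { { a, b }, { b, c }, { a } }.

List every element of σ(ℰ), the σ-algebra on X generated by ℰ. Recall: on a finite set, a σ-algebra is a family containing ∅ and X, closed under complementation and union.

|σ(ℰ)| = 8.  σ(ℰ) = { {}, { a }, { b }, { c }, { a, b }, { a, c }, { b, c }, X }

Working:
Seed the family with ℰ together with ∅ and X: { {}, { a }, { a, b }, { b, c }, X }.
Step 1 (1 new):
  { c }  = complement { a, b }
  |family| = 6
Step 2: 1 new —
  { a, c }  = { c } ∪ { a }
  |family| = 7
Step 3 adds 1:
  { b }  = complement { a, c }
  |family| = 8
After Step 4 the family is unchanged; done.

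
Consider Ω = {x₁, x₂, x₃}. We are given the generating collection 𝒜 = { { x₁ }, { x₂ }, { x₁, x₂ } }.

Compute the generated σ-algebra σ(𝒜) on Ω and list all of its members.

σ(𝒜) (8 sets): { {  }, { x₁ }, { x₂ }, { x₃ }, { x₁, x₂ }, { x₁, x₃ }, { x₂, x₃ }, Ω }

Trace:
Initial family (5 sets): { {  }, { x₁ }, { x₂ }, { x₁, x₂ }, Ω }.
Iteration 1: +3 →
  { x₃ }  = { x₁, x₂ }ᶜ
  { x₁, x₃ }  = { x₂ }ᶜ
  { x₂, x₃ }  = { x₁ }ᶜ
  |family| = 8
Iteration 2: closed — nothing new.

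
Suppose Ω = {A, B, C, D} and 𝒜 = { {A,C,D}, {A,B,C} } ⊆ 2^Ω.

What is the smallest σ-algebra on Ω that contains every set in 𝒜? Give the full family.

σ(𝒜) (8 sets): { {}, {B}, {D}, {A,C}, {B,D}, {A,B,C}, {A,C,D}, Ω }

Working:
Take S₀ = 𝒜 ∪ {∅, Ω} = { {}, {A,B,C}, {A,C,D}, Ω }.
Iteration 1. New:
  {B}  = {A,C,D}ᶜ
  {D}  = {A,B,C}ᶜ
  |family| = 6
Iteration 2 (1 new):
  {B,D}  = {D} ∪ {B}
  |family| = 7
Iteration 3: +1 →
  {A,C}  = {B,D}ᶜ
  |family| = 8
After Iteration 4 the family is unchanged; done.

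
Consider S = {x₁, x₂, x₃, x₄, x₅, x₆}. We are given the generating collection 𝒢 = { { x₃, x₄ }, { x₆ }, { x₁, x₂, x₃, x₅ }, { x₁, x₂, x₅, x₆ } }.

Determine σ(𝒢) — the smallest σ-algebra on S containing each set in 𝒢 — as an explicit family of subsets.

Initial family (6 sets): { {}, { x₆ }, { x₃, x₄ }, { x₁, x₂, x₃, x₅ }, { x₁, x₂, x₅, x₆ }, S }.
Step 1. New:
  { x₄, x₆ }  = ᶜ of { x₁, x₂, x₃, x₅ }
  { x₃, x₄, x₆ }  = { x₃, x₄ } ∪ { x₆ }
  { x₁, x₂, x₃, x₄, x₅ }  = ᶜ of { x₆ }
  { x₁, x₂, x₃, x₅, x₆ }  = { x₁, x₂, x₅, x₆ } ∪ { x₁, x₂, x₃, x₅ }
  — 10 sets.
Step 2: +3 →
  { x₄ }  = ᶜ of { x₁, x₂, x₃, x₅, x₆ }
  { x₁, x₂, x₅ }  = ᶜ of { x₃, x₄, x₆ }
  { x₁, x₂, x₄, x₅, x₆ }  = { x₄, x₆ } ∪ { x₁, x₂, x₅, x₆ }
  — 13 sets.
Step 3. New:
  { x₃ }  = ᶜ of { x₁, x₂, x₄, x₅, x₆ }
  { x₁, x₂, x₄, x₅ }  = { x₁, x₂, x₅ } ∪ { x₄ }
  — 15 sets.
Step 4: +1 →
  { x₃, x₆ }  = ᶜ of { x₁, x₂, x₄, x₅ }
  — 16 sets.
Step 5: already closed under ᶜ and ∪.

Hence σ(𝒢) has 16 members: { {}, { x₃ }, { x₄ }, { x₆ }, { x₃, x₄ }, { x₃, x₆ }, { x₄, x₆ }, { x₁, x₂, x₅ }, { x₃, x₄, x₆ }, { x₁, x₂, x₃, x₅ }, { x₁, x₂, x₄, x₅ }, { x₁, x₂, x₅, x₆ }, { x₁, x₂, x₃, x₄, x₅ }, { x₁, x₂, x₃, x₅, x₆ }, { x₁, x₂, x₄, x₅, x₆ }, S }.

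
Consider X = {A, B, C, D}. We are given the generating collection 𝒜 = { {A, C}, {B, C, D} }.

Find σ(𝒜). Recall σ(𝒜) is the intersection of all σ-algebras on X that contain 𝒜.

Answer: σ(𝒜) = { {}, {A}, {C}, {A, C}, {B, D}, {A, B, D}, {B, C, D}, X }

Trace:
Take S₀ = 𝒜 ∪ {∅, X} = { {}, {A, C}, {B, C, D}, X }.
Step 1 adds 2:
  {A}  = X∖{B, C, D}
  {B, D}  = X∖{A, C}
  — 6 sets.
Step 2: +1 →
  {A, B, D}  = {B, D} ∪ {A}
  — 7 sets.
Step 3 (1 new):
  {C}  = X∖{A, B, D}
  — 8 sets.
Step 4 adds nothing — fixpoint reached.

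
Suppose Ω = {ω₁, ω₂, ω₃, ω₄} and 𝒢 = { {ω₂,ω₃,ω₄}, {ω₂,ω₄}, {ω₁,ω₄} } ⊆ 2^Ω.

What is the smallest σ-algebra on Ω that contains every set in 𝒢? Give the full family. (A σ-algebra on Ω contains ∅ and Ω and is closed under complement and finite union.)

Start: 𝒢 ∪ {∅, Ω} = { ∅, {ω₁,ω₄}, {ω₂,ω₄}, {ω₂,ω₃,ω₄}, Ω }.
Pass 1. New:
  {ω₁}  = ᶜ of {ω₂,ω₃,ω₄}
  {ω₁,ω₃}  = ᶜ of {ω₂,ω₄}
  {ω₂,ω₃}  = ᶜ of {ω₁,ω₄}
  {ω₁,ω₂,ω₄}  = {ω₁,ω₄} ∪ {ω₂,ω₄}
  [9 total]
Pass 2. New:
  {ω₃}  = ᶜ of {ω₁,ω₂,ω₄}
  {ω₁,ω₂,ω₃}  = {ω₂,ω₃} ∪ {ω₁,ω₃}
  {ω₁,ω₃,ω₄}  = {ω₁,ω₄} ∪ {ω₁,ω₃}
  [12 total]
Pass 3. New:
  {ω₂}  = ᶜ of {ω₁,ω₃,ω₄}
  {ω₄}  = ᶜ of {ω₁,ω₂,ω₃}
  [14 total]
Pass 4. New:
  {ω₁,ω₂}  = {ω₂} ∪ {ω₁}
  {ω₃,ω₄}  = {ω₃} ∪ {ω₄}
  [16 total]
Pass 5 adds nothing — fixpoint reached.

Therefore σ(𝒢) = { ∅, {ω₁}, {ω₂}, {ω₃}, {ω₄}, {ω₁,ω₂}, {ω₁,ω₃}, {ω₁,ω₄}, {ω₂,ω₃}, {ω₂,ω₄}, {ω₃,ω₄}, {ω₁,ω₂,ω₃}, {ω₁,ω₂,ω₄}, {ω₁,ω₃,ω₄}, {ω₂,ω₃,ω₄}, Ω } (|σ(𝒢)| = 16).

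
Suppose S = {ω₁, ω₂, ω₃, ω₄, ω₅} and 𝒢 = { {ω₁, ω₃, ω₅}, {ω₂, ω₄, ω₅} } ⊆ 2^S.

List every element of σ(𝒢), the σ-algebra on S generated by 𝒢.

|σ(𝒢)| = 8.  σ(𝒢) = { {}, {ω₅}, {ω₁, ω₃}, {ω₂, ω₄}, {ω₁, ω₃, ω₅}, {ω₂, ω₄, ω₅}, {ω₁, ω₂, ω₃, ω₄}, S }

Derivation:
Seed the family with 𝒢 together with ∅ and S: { {}, {ω₁, ω₃, ω₅}, {ω₂, ω₄, ω₅}, S }.
Step 1 adds 2:
  {ω₁, ω₃}  = complement {ω₂, ω₄, ω₅}
  {ω₂, ω₄}  = complement {ω₁, ω₃, ω₅}
  |family| = 6
Step 2 adds 1:
  {ω₁, ω₂, ω₃, ω₄}  = {ω₁, ω₃} ∪ {ω₂, ω₄}
  |family| = 7
Step 3: +1 →
  {ω₅}  = complement {ω₁, ω₂, ω₃, ω₄}
  |family| = 8
Step 4: already closed under ᶜ and ∪.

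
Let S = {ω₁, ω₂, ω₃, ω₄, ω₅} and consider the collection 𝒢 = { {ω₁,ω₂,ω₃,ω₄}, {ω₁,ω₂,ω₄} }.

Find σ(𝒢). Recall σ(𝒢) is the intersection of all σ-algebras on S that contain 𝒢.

|σ(𝒢)| = 8.  σ(𝒢) = { {}, {ω₃}, {ω₅}, {ω₃,ω₅}, {ω₁,ω₂,ω₄}, {ω₁,ω₂,ω₃,ω₄}, {ω₁,ω₂,ω₄,ω₅}, S }

Check:
Initial family (4 sets): { {}, {ω₁,ω₂,ω₄}, {ω₁,ω₂,ω₃,ω₄}, S }.
Iteration 1. New:
  {ω₅}  = complement {ω₁,ω₂,ω₃,ω₄}
  {ω₃,ω₅}  = complement {ω₁,ω₂,ω₄}
  |family| = 6
Iteration 2: 1 new —
  {ω₁,ω₂,ω₄,ω₅}  = {ω₁,ω₂,ω₄} ∪ {ω₅}
  |family| = 7
Iteration 3 adds 1:
  {ω₃}  = complement {ω₁,ω₂,ω₄,ω₅}
  |family| = 8
Iteration 4: already closed under ᶜ and ∪.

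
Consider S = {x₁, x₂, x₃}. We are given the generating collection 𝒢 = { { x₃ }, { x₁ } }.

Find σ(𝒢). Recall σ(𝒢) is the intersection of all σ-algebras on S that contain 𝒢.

Initial family (4 sets): { {}, { x₁ }, { x₃ }, S }.
Round 1 (3 new):
  { x₁, x₂ }  = ᶜ of { x₃ }
  { x₁, x₃ }  = { x₃ } ∪ { x₁ }
  { x₂, x₃ }  = ᶜ of { x₁ }
Round 2 adds 1:
  { x₂ }  = ᶜ of { x₁, x₃ }
Round 3: no new sets; the family is a σ-algebra.

|σ(𝒢)| = 8.  σ(𝒢) = { {}, { x₁ }, { x₂ }, { x₃ }, { x₁, x₂ }, { x₁, x₃ }, { x₂, x₃ }, S }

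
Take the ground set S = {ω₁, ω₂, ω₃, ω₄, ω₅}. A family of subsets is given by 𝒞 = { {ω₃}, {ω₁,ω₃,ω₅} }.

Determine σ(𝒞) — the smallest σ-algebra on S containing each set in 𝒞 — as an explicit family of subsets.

σ(𝒞) = { ∅, {ω₃}, {ω₁,ω₅}, {ω₂,ω₄}, {ω₁,ω₃,ω₅}, {ω₂,ω₃,ω₄}, {ω₁,ω₂,ω₄,ω₅}, S }

Derivation:
Initial family (4 sets): { ∅, {ω₃}, {ω₁,ω₃,ω₅}, S }.
Step 1: +2 →
  {ω₂,ω₄}  = ᶜ of {ω₁,ω₃,ω₅}
  {ω₁,ω₂,ω₄,ω₅}  = ᶜ of {ω₃}
  — 6 sets.
Step 2 adds 1:
  {ω₂,ω₃,ω₄}  = {ω₃} ∪ {ω₂,ω₄}
  — 7 sets.
Step 3 adds 1:
  {ω₁,ω₅}  = ᶜ of {ω₂,ω₃,ω₄}
  — 8 sets.
Step 4: closed — nothing new.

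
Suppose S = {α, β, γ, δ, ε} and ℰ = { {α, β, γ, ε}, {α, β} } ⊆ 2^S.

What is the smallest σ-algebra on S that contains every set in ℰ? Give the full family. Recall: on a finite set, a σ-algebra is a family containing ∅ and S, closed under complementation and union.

|σ(ℰ)| = 8.  σ(ℰ) = { {}, {δ}, {α, β}, {γ, ε}, {α, β, δ}, {γ, δ, ε}, {α, β, γ, ε}, S }

Check:
Take S₀ = ℰ ∪ {∅, S} = { {}, {α, β}, {α, β, γ, ε}, S }.
Step 1 (2 new):
  {δ}  = complement {α, β, γ, ε}
  {γ, δ, ε}  = complement {α, β}
  |family| = 6
Step 2. New:
  {α, β, δ}  = {α, β} ∪ {δ}
  |family| = 7
Step 3 (1 new):
  {γ, ε}  = complement {α, β, δ}
  |family| = 8
After Step 4 the family is unchanged; done.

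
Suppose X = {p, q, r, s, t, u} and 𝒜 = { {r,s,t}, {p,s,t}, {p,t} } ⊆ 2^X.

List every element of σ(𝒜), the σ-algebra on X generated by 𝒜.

Answer: σ(𝒜) = { {}, {p}, {r}, {s}, {t}, {p,r}, {p,s}, {p,t}, {q,u}, {r,s}, {r,t}, {s,t}, {p,q,u}, {p,r,s}, {p,r,t}, {p,s,t}, {q,r,u}, {q,s,u}, {q,t,u}, {r,s,t}, {p,q,r,u}, {p,q,s,u}, {p,q,t,u}, {p,r,s,t}, {q,r,s,u}, {q,r,t,u}, {q,s,t,u}, {p,q,r,s,u}, {p,q,r,t,u}, {p,q,s,t,u}, {q,r,s,t,u}, X }

Check:
Begin from { {}, {p,t}, {p,s,t}, {r,s,t}, X } (that is, 𝒜 plus ∅ and X).
Pass 1: 4 new —
  {p,q,u}  = {r,s,t}ᶜ
  {q,r,u}  = {p,s,t}ᶜ
  {p,r,s,t}  = {p,s,t} ∪ {r,s,t}
  {q,r,s,u}  = {p,t}ᶜ
  (now 9)
Pass 2 adds 7:
  {q,u}  = {p,r,s,t}ᶜ
  {p,q,r,u}  = {q,r,u} ∪ {p,q,u}
  {p,q,t,u}  = {p,t} ∪ {p,q,u}
  {p,q,r,s,u}  = {q,r,s,u} ∪ {p,q,u}
  {p,q,r,t,u}  = {q,r,u} ∪ {p,t}
  {p,q,s,t,u}  = {p,s,t} ∪ {p,q,u}
  {q,r,s,t,u}  = {r,s,t} ∪ {q,r,u}
  (now 16)
Pass 3. New:
  {p}  = {q,r,s,t,u}ᶜ
  {r}  = {p,q,s,t,u}ᶜ
  {s}  = {p,q,r,t,u}ᶜ
  {t}  = {p,q,r,s,u}ᶜ
  {r,s}  = {p,q,t,u}ᶜ
  {s,t}  = {p,q,r,u}ᶜ
  (now 22)
Pass 4 adds 10:
  {p,r}  = {p} ∪ {r}
  {p,s}  = {p} ∪ {s}
  {r,t}  = {t} ∪ {r}
  {p,r,s}  = {r,s} ∪ {p}
  {p,r,t}  = {r} ∪ {p,t}
  {q,s,u}  = {q,u} ∪ {s}
  {q,t,u}  = {q,u} ∪ {t}
  {p,q,s,u}  = {s} ∪ {p,q,u}
  {q,r,t,u}  = {q,r,u} ∪ {t}
  {q,s,t,u}  = {q,u} ∪ {s,t}
  (now 32)
Pass 5: stable.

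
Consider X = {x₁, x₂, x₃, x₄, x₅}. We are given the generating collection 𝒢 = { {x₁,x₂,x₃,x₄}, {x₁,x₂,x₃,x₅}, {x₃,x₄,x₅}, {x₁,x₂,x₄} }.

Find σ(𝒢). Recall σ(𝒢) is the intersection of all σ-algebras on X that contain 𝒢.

|σ(𝒢)| = 16.  σ(𝒢) = { ∅, {x₃}, {x₄}, {x₅}, {x₁,x₂}, {x₃,x₄}, {x₃,x₅}, {x₄,x₅}, {x₁,x₂,x₃}, {x₁,x₂,x₄}, {x₁,x₂,x₅}, {x₃,x₄,x₅}, {x₁,x₂,x₃,x₄}, {x₁,x₂,x₃,x₅}, {x₁,x₂,x₄,x₅}, X }

Trace:
Initial family (6 sets): { ∅, {x₁,x₂,x₄}, {x₃,x₄,x₅}, {x₁,x₂,x₃,x₄}, {x₁,x₂,x₃,x₅}, X }.
Step 1: 4 new —
  {x₄}  = X∖{x₁,x₂,x₃,x₅}
  {x₅}  = X∖{x₁,x₂,x₃,x₄}
  {x₁,x₂}  = X∖{x₃,x₄,x₅}
  {x₃,x₅}  = X∖{x₁,x₂,x₄}
  — 10 sets.
Step 2 (3 new):
  {x₄,x₅}  = {x₅} ∪ {x₄}
  {x₁,x₂,x₅}  = {x₁,x₂} ∪ {x₅}
  {x₁,x₂,x₄,x₅}  = {x₁,x₂,x₄} ∪ {x₅}
  — 13 sets.
Step 3: +3 →
  {x₃}  = X∖{x₁,x₂,x₄,x₅}
  {x₃,x₄}  = X∖{x₁,x₂,x₅}
  {x₁,x₂,x₃}  = X∖{x₄,x₅}
  — 16 sets.
After Step 4 the family is unchanged; done.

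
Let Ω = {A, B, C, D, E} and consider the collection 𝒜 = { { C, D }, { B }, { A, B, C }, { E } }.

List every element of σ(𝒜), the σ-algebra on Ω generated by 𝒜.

Answer: σ(𝒜) = { ∅, { A }, { B }, { C }, { D }, { E }, { A, B }, { A, C }, { A, D }, { A, E }, { B, C }, { B, D }, { B, E }, { C, D }, { C, E }, { D, E }, { A, B, C }, { A, B, D }, { A, B, E }, { A, C, D }, { A, C, E }, { A, D, E }, { B, C, D }, { B, C, E }, { B, D, E }, { C, D, E }, { A, B, C, D }, { A, B, C, E }, { A, B, D, E }, { A, C, D, E }, { B, C, D, E }, Ω }

Working:
Take S₀ = 𝒜 ∪ {∅, Ω} = { ∅, { B }, { E }, { C, D }, { A, B, C }, Ω }.
Pass 1. New:
  { B, E }  = { B } ∪ { E }
  { D, E }  = { A, B, C }ᶜ
  { A, B, E }  = { C, D }ᶜ
  { B, C, D }  = { C, D } ∪ { B }
  { C, D, E }  = { C, D } ∪ { E }
  { A, B, C, D }  = { E }ᶜ
  { A, B, C, E }  = { A, B, C } ∪ { E }
  { A, C, D, E }  = { B }ᶜ
  [14 total]
Pass 2 adds 7:
  { D }  = { A, B, C, E }ᶜ
  { A, B }  = { C, D, E }ᶜ
  { A, E }  = { B, C, D }ᶜ
  { A, C, D }  = { B, E }ᶜ
  { B, D, E }  = { B, E } ∪ { D, E }
  { A, B, D, E }  = { D, E } ∪ { A, B, E }
  { B, C, D, E }  = { B, E } ∪ { C, D, E }
  [21 total]
Pass 3. New:
  { A }  = { B, C, D, E }ᶜ
  { C }  = { A, B, D, E }ᶜ
  { A, C }  = { B, D, E }ᶜ
  { B, D }  = { B } ∪ { D }
  { A, B, D }  = { A, B } ∪ { D }
  { A, D, E }  = { D, E } ∪ { A, E }
  [27 total]
Pass 4 (5 new):
  { A, D }  = { D } ∪ { A }
  { B, C }  = { A, D, E }ᶜ
  { C, E }  = { A, B, D }ᶜ
  { A, C, E }  = { B, D }ᶜ
  { B, C, E }  = { B, E } ∪ { C }
  [32 total]
Pass 5 adds nothing — fixpoint reached.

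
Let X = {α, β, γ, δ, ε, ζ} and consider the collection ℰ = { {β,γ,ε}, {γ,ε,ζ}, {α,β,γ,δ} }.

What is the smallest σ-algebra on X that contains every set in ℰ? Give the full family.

Seed the family with ℰ together with ∅ and X: { {}, {β,γ,ε}, {γ,ε,ζ}, {α,β,γ,δ}, X }.
Step 1 (5 new):
  {ε,ζ}  = {α,β,γ,δ}ᶜ
  {α,β,δ}  = {γ,ε,ζ}ᶜ
  {α,δ,ζ}  = {β,γ,ε}ᶜ
  {β,γ,ε,ζ}  = {β,γ,ε} ∪ {γ,ε,ζ}
  {α,β,γ,δ,ε}  = {β,γ,ε} ∪ {α,β,γ,δ}
  [10 total]
Step 2. New:
  {ζ}  = {α,β,γ,δ,ε}ᶜ
  {α,δ}  = {β,γ,ε,ζ}ᶜ
  {α,β,δ,ζ}  = {α,δ,ζ} ∪ {α,β,δ}
  {α,δ,ε,ζ}  = {ε,ζ} ∪ {α,δ,ζ}
  {α,β,γ,δ,ζ}  = {α,δ,ζ} ∪ {α,β,γ,δ}
  {α,β,δ,ε,ζ}  = {ε,ζ} ∪ {α,β,δ}
  {α,γ,δ,ε,ζ}  = {α,δ,ζ} ∪ {γ,ε,ζ}
  [17 total]
Step 3 (5 new):
  {β}  = {α,γ,δ,ε,ζ}ᶜ
  {γ}  = {α,β,δ,ε,ζ}ᶜ
  {ε}  = {α,β,γ,δ,ζ}ᶜ
  {β,γ}  = {α,δ,ε,ζ}ᶜ
  {γ,ε}  = {α,β,δ,ζ}ᶜ
  [22 total]
Step 4 (10 new):
  {β,ε}  = {β} ∪ {ε}
  {β,ζ}  = {β} ∪ {ζ}
  {γ,ζ}  = {ζ} ∪ {γ}
  {α,γ,δ}  = {γ} ∪ {α,δ}
  {α,δ,ε}  = {ε} ∪ {α,δ}
  {β,γ,ζ}  = {ζ} ∪ {β,γ}
  {β,ε,ζ}  = {ε,ζ} ∪ {β}
  {α,β,δ,ε}  = {α,β,δ} ∪ {ε}
  {α,γ,δ,ε}  = {α,δ} ∪ {γ,ε}
  {α,γ,δ,ζ}  = {α,δ,ζ} ∪ {γ}
  [32 total]
Step 5 adds nothing — fixpoint reached.

Hence σ(ℰ) has 32 members: { {}, {β}, {γ}, {ε}, {ζ}, {α,δ}, {β,γ}, {β,ε}, {β,ζ}, {γ,ε}, {γ,ζ}, {ε,ζ}, {α,β,δ}, {α,γ,δ}, {α,δ,ε}, {α,δ,ζ}, {β,γ,ε}, {β,γ,ζ}, {β,ε,ζ}, {γ,ε,ζ}, {α,β,γ,δ}, {α,β,δ,ε}, {α,β,δ,ζ}, {α,γ,δ,ε}, {α,γ,δ,ζ}, {α,δ,ε,ζ}, {β,γ,ε,ζ}, {α,β,γ,δ,ε}, {α,β,γ,δ,ζ}, {α,β,δ,ε,ζ}, {α,γ,δ,ε,ζ}, X }.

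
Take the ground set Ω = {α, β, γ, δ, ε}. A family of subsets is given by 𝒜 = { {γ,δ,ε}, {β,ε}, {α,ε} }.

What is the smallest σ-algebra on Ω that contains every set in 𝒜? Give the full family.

σ(𝒜) = { {}, {α}, {β}, {ε}, {α,β}, {α,ε}, {β,ε}, {γ,δ}, {α,β,ε}, {α,γ,δ}, {β,γ,δ}, {γ,δ,ε}, {α,β,γ,δ}, {α,γ,δ,ε}, {β,γ,δ,ε}, Ω }

Working:
Begin from { {}, {α,ε}, {β,ε}, {γ,δ,ε}, Ω } (that is, 𝒜 plus ∅ and Ω).
Step 1: 6 new —
  {α,β}  = {γ,δ,ε}ᶜ
  {α,β,ε}  = {β,ε} ∪ {α,ε}
  {α,γ,δ}  = {β,ε}ᶜ
  {β,γ,δ}  = {α,ε}ᶜ
  {α,γ,δ,ε}  = {γ,δ,ε} ∪ {α,ε}
  {β,γ,δ,ε}  = {β,ε} ∪ {γ,δ,ε}
  — 11 sets.
Step 2: +4 →
  {α}  = {β,γ,δ,ε}ᶜ
  {β}  = {α,γ,δ,ε}ᶜ
  {γ,δ}  = {α,β,ε}ᶜ
  {α,β,γ,δ}  = {α,β} ∪ {α,γ,δ}
  — 15 sets.
Step 3 (1 new):
  {ε}  = {α,β,γ,δ}ᶜ
  — 16 sets.
Step 4: stable.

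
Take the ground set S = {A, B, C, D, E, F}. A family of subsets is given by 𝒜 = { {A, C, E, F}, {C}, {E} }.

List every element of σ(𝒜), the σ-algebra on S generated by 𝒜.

σ(𝒜) (16 sets): { ∅, {C}, {E}, {A, F}, {B, D}, {C, E}, {A, C, F}, {A, E, F}, {B, C, D}, {B, D, E}, {A, B, D, F}, {A, C, E, F}, {B, C, D, E}, {A, B, C, D, F}, {A, B, D, E, F}, S }

Check:
Start: 𝒜 ∪ {∅, S} = { ∅, {C}, {E}, {A, C, E, F}, S }.
Round 1. New:
  {B, D}  = complement {A, C, E, F}
  {C, E}  = {C} ∪ {E}
  {A, B, C, D, F}  = complement {E}
  {A, B, D, E, F}  = complement {C}
  — 9 sets.
Round 2. New:
  {B, C, D}  = {C} ∪ {B, D}
  {B, D, E}  = {E} ∪ {B, D}
  {A, B, D, F}  = complement {C, E}
  {B, C, D, E}  = {C, E} ∪ {B, D}
  — 13 sets.
Round 3 adds 3:
  {A, F}  = complement {B, C, D, E}
  {A, C, F}  = complement {B, D, E}
  {A, E, F}  = complement {B, C, D}
  — 16 sets.
Round 4: already closed under ᶜ and ∪.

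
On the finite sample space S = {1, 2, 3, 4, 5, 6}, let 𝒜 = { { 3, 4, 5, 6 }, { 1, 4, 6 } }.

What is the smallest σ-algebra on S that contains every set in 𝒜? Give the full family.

|σ(𝒜)| = 16.  σ(𝒜) = { {}, { 1 }, { 2 }, { 1, 2 }, { 3, 5 }, { 4, 6 }, { 1, 3, 5 }, { 1, 4, 6 }, { 2, 3, 5 }, { 2, 4, 6 }, { 1, 2, 3, 5 }, { 1, 2, 4, 6 }, { 3, 4, 5, 6 }, { 1, 3, 4, 5, 6 }, { 2, 3, 4, 5, 6 }, S }

Working:
Start: 𝒜 ∪ {∅, S} = { {}, { 1, 4, 6 }, { 3, 4, 5, 6 }, S }.
Pass 1: 3 new —
  { 1, 2 }  = complement { 3, 4, 5, 6 }
  { 2, 3, 5 }  = complement { 1, 4, 6 }
  { 1, 3, 4, 5, 6 }  = { 1, 4, 6 } ∪ { 3, 4, 5, 6 }
  — 7 sets.
Pass 2. New:
  { 2 }  = complement { 1, 3, 4, 5, 6 }
  { 1, 2, 3, 5 }  = { 2, 3, 5 } ∪ { 1, 2 }
  { 1, 2, 4, 6 }  = { 1, 2 } ∪ { 1, 4, 6 }
  { 2, 3, 4, 5, 6 }  = { 2, 3, 5 } ∪ { 3, 4, 5, 6 }
  — 11 sets.
Pass 3 (3 new):
  { 1 }  = complement { 2, 3, 4, 5, 6 }
  { 3, 5 }  = complement { 1, 2, 4, 6 }
  { 4, 6 }  = complement { 1, 2, 3, 5 }
  — 14 sets.
Pass 4: +2 →
  { 1, 3, 5 }  = { 3, 5 } ∪ { 1 }
  { 2, 4, 6 }  = { 2 } ∪ { 4, 6 }
  — 16 sets.
Pass 5: closed — nothing new.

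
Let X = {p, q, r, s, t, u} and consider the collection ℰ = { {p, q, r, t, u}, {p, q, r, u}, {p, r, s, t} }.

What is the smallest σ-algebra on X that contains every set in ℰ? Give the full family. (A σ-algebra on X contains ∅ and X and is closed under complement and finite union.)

Take S₀ = ℰ ∪ {∅, X} = { {}, {p, q, r, u}, {p, r, s, t}, {p, q, r, t, u}, X }.
Iteration 1: 3 new —
  {s}  = X∖{p, q, r, t, u}
  {q, u}  = X∖{p, r, s, t}
  {s, t}  = X∖{p, q, r, u}
  |family| = 8
Iteration 2: 3 new —
  {q, s, u}  = {q, u} ∪ {s}
  {q, s, t, u}  = {s, t} ∪ {q, u}
  {p, q, r, s, u}  = {p, q, r, u} ∪ {s}
  |family| = 11
Iteration 3: +3 →
  {t}  = X∖{p, q, r, s, u}
  {p, r}  = X∖{q, s, t, u}
  {p, r, t}  = X∖{q, s, u}
  |family| = 14
Iteration 4 (2 new):
  {p, r, s}  = {p, r} ∪ {s}
  {q, t, u}  = {q, u} ∪ {t}
  |family| = 16
Iteration 5: stable.

σ(ℰ) = { {}, {s}, {t}, {p, r}, {q, u}, {s, t}, {p, r, s}, {p, r, t}, {q, s, u}, {q, t, u}, {p, q, r, u}, {p, r, s, t}, {q, s, t, u}, {p, q, r, s, u}, {p, q, r, t, u}, X }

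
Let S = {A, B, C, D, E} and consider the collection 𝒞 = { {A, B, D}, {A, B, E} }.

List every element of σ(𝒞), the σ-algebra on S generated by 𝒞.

Answer: σ(𝒞) = { {}, {C}, {D}, {E}, {A, B}, {C, D}, {C, E}, {D, E}, {A, B, C}, {A, B, D}, {A, B, E}, {C, D, E}, {A, B, C, D}, {A, B, C, E}, {A, B, D, E}, S }

Trace:
Begin from { {}, {A, B, D}, {A, B, E}, S } (that is, 𝒞 plus ∅ and S).
Step 1: +3 →
  {C, D}  = {A, B, E}ᶜ
  {C, E}  = {A, B, D}ᶜ
  {A, B, D, E}  = {A, B, E} ∪ {A, B, D}
  — 7 sets.
Step 2 adds 4:
  {C}  = {A, B, D, E}ᶜ
  {C, D, E}  = {C, D} ∪ {C, E}
  {A, B, C, D}  = {C, D} ∪ {A, B, D}
  {A, B, C, E}  = {A, B, E} ∪ {C, E}
  — 11 sets.
Step 3: 3 new —
  {D}  = {A, B, C, E}ᶜ
  {E}  = {A, B, C, D}ᶜ
  {A, B}  = {C, D, E}ᶜ
  — 14 sets.
Step 4. New:
  {D, E}  = {D} ∪ {E}
  {A, B, C}  = {C} ∪ {A, B}
  — 16 sets.
After Step 5 the family is unchanged; done.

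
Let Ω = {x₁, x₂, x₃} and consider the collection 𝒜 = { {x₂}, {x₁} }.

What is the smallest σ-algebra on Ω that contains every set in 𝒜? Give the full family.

Initial family (4 sets): { {}, {x₁}, {x₂}, Ω }.
Round 1: 3 new —
  {x₁, x₂}  = {x₂} ∪ {x₁}
  {x₁, x₃}  = complement {x₂}
  {x₂, x₃}  = complement {x₁}
  (now 7)
Round 2. New:
  {x₃}  = complement {x₁, x₂}
  (now 8)
Round 3: closed — nothing new.

Therefore σ(𝒜) = { {}, {x₁}, {x₂}, {x₃}, {x₁, x₂}, {x₁, x₃}, {x₂, x₃}, Ω } (|σ(𝒜)| = 8).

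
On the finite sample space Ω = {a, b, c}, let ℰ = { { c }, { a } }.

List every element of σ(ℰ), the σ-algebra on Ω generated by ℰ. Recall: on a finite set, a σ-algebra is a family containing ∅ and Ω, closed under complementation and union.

Initial family (4 sets): { {  }, { a }, { c }, Ω }.
Iteration 1: 3 new —
  { a, b }  = Ω∖{ c }
  { a, c }  = { c } ∪ { a }
  { b, c }  = Ω∖{ a }
  [7 total]
Iteration 2. New:
  { b }  = Ω∖{ a, c }
  [8 total]
Iteration 3 adds nothing — fixpoint reached.

|σ(ℰ)| = 8.  σ(ℰ) = { {  }, { a }, { b }, { c }, { a, b }, { a, c }, { b, c }, Ω }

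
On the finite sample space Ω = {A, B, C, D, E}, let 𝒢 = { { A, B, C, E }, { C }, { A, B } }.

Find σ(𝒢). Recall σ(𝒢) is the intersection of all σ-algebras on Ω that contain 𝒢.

Answer: σ(𝒢) = { {}, { C }, { D }, { E }, { A, B }, { C, D }, { C, E }, { D, E }, { A, B, C }, { A, B, D }, { A, B, E }, { C, D, E }, { A, B, C, D }, { A, B, C, E }, { A, B, D, E }, Ω }

Derivation:
Seed the family with 𝒢 together with ∅ and Ω: { {}, { C }, { A, B }, { A, B, C, E }, Ω }.
Iteration 1 adds 4:
  { D }  = Ω∖{ A, B, C, E }
  { A, B, C }  = { C } ∪ { A, B }
  { C, D, E }  = Ω∖{ A, B }
  { A, B, D, E }  = Ω∖{ C }
Iteration 2 (4 new):
  { C, D }  = { C } ∪ { D }
  { D, E }  = Ω∖{ A, B, C }
  { A, B, D }  = { A, B } ∪ { D }
  { A, B, C, D }  = { A, B, C } ∪ { D }
Iteration 3. New:
  { E }  = Ω∖{ A, B, C, D }
  { C, E }  = Ω∖{ A, B, D }
  { A, B, E }  = Ω∖{ C, D }
Iteration 4: stable.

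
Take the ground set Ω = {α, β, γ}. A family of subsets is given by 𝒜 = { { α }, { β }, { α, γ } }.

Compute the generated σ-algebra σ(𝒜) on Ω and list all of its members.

Initial family (5 sets): { {  }, { α }, { β }, { α, γ }, Ω }.
Step 1 adds 2:
  { α, β }  = { β } ∪ { α }
  { β, γ }  = { α }ᶜ
  |family| = 7
Step 2. New:
  { γ }  = { α, β }ᶜ
  |family| = 8
After Step 3 the family is unchanged; done.

|σ(𝒜)| = 8.  σ(𝒜) = { {  }, { α }, { β }, { γ }, { α, β }, { α, γ }, { β, γ }, Ω }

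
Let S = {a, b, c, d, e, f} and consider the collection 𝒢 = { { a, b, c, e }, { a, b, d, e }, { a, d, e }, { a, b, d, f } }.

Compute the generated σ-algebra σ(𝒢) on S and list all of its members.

Answer: σ(𝒢) = { {}, { a }, { b }, { c }, { d }, { e }, { f }, { a, b }, { a, c }, { a, d }, { a, e }, { a, f }, { b, c }, { b, d }, { b, e }, { b, f }, { c, d }, { c, e }, { c, f }, { d, e }, { d, f }, { e, f }, { a, b, c }, { a, b, d }, { a, b, e }, { a, b, f }, { a, c, d }, { a, c, e }, { a, c, f }, { a, d, e }, { a, d, f }, { a, e, f }, { b, c, d }, { b, c, e }, { b, c, f }, { b, d, e }, { b, d, f }, { b, e, f }, { c, d, e }, { c, d, f }, { c, e, f }, { d, e, f }, { a, b, c, d }, { a, b, c, e }, { a, b, c, f }, { a, b, d, e }, { a, b, d, f }, { a, b, e, f }, { a, c, d, e }, { a, c, d, f }, { a, c, e, f }, { a, d, e, f }, { b, c, d, e }, { b, c, d, f }, { b, c, e, f }, { b, d, e, f }, { c, d, e, f }, { a, b, c, d, e }, { a, b, c, d, f }, { a, b, c, e, f }, { a, b, d, e, f }, { a, c, d, e, f }, { b, c, d, e, f }, S }

Working:
Initial family (6 sets): { {}, { a, d, e }, { a, b, c, e }, { a, b, d, e }, { a, b, d, f }, S }.
Step 1 adds 6:
  { c, e }  = { a, b, d, f }ᶜ
  { c, f }  = { a, b, d, e }ᶜ
  { d, f }  = { a, b, c, e }ᶜ
  { b, c, f }  = { a, d, e }ᶜ
  { a, b, c, d, e }  = { a, d, e } ∪ { a, b, c, e }
  { a, b, d, e, f }  = { a, d, e } ∪ { a, b, d, f }
  [12 total]
Step 2 adds 12:
  { c }  = { a, b, d, e, f }ᶜ
  { f }  = { a, b, c, d, e }ᶜ
  { c, d, f }  = { c, f } ∪ { d, f }
  { c, e, f }  = { c, f } ∪ { c, e }
  { a, c, d, e }  = { a, d, e } ∪ { c, e }
  { a, d, e, f }  = { a, d, e } ∪ { d, f }
  { b, c, d, f }  = { b, c, f } ∪ { d, f }
  { b, c, e, f }  = { b, c, f } ∪ { c, e }
  { c, d, e, f }  = { c, e } ∪ { d, f }
  { a, b, c, d, f }  = { a, b, d, f } ∪ { b, c, f }
  { a, b, c, e, f }  = { b, c, f } ∪ { a, b, c, e }
  { a, c, d, e, f }  = { a, d, e } ∪ { c, f }
  [24 total]
Step 3 (11 new):
  { b }  = { a, c, d, e, f }ᶜ
  { d }  = { a, b, c, e, f }ᶜ
  { e }  = { a, b, c, d, f }ᶜ
  { a, b }  = { c, d, e, f }ᶜ
  { a, d }  = { b, c, e, f }ᶜ
  { a, e }  = { b, c, d, f }ᶜ
  { b, c }  = { a, d, e, f }ᶜ
  { b, f }  = { a, c, d, e }ᶜ
  { a, b, d }  = { c, e, f }ᶜ
  { a, b, e }  = { c, d, f }ᶜ
  { b, c, d, e, f }  = { c, e } ∪ { b, c, d, f }
  [35 total]
Step 4: +23 →
  { a }  = { b, c, d, e, f }ᶜ
  { b, d }  = { b } ∪ { d }
  { b, e }  = { b } ∪ { e }
  { c, d }  = { c } ∪ { d }
  { d, e }  = { e } ∪ { d }
  { e, f }  = { f } ∪ { e }
  { a, b, c }  = { a, b } ∪ { c }
  { a, b, f }  = { a, b } ∪ { b, f }
  { a, c, d }  = { c } ∪ { a, d }
  { a, c, e }  = { c } ∪ { a, e }
  { a, d, f }  = { f } ∪ { a, d }
  { a, e, f }  = { f } ∪ { a, e }
  { b, c, d }  = { b, c } ∪ { d }
  { b, c, e }  = { b } ∪ { c, e }
  { b, d, f }  = { b } ∪ { d, f }
  { b, e, f }  = { b, f } ∪ { e }
  { c, d, e }  = { d } ∪ { c, e }
  { d, e, f }  = { e } ∪ { d, f }
  { a, b, c, d }  = { a, b, d } ∪ { c }
  { a, b, c, f }  = { a, b } ∪ { b, c, f }
  { a, b, e, f }  = { b, f } ∪ { a, b, e }
  { a, c, d, f }  = { a, d } ∪ { c, f }
  { a, c, e, f }  = { c, f } ∪ { a, e }
  [58 total]
Step 5: 6 new —
  { a, c }  = { c } ∪ { a }
  { a, f }  = { f } ∪ { a }
  { a, c, f }  = { c, f } ∪ { a }
  { b, d, e }  = { b, e } ∪ { d, e }
  { b, c, d, e }  = { b, e } ∪ { c, d, e }
  { b, d, e, f }  = { b, d, f } ∪ { b, e }
  [64 total]
Step 6 adds nothing — fixpoint reached.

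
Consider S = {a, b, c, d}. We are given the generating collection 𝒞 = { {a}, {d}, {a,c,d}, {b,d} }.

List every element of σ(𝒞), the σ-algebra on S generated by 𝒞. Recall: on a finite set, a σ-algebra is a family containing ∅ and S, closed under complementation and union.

|σ(𝒞)| = 16.  σ(𝒞) = { {}, {a}, {b}, {c}, {d}, {a,b}, {a,c}, {a,d}, {b,c}, {b,d}, {c,d}, {a,b,c}, {a,b,d}, {a,c,d}, {b,c,d}, S }

Working:
Initial family (6 sets): { {}, {a}, {d}, {b,d}, {a,c,d}, S }.
Round 1. New:
  {b}  = S∖{a,c,d}
  {a,c}  = S∖{b,d}
  {a,d}  = {d} ∪ {a}
  {a,b,c}  = S∖{d}
  {a,b,d}  = {b,d} ∪ {a}
  {b,c,d}  = S∖{a}
Round 2 adds 3:
  {c}  = S∖{a,b,d}
  {a,b}  = {b} ∪ {a}
  {b,c}  = S∖{a,d}
Round 3 adds 1:
  {c,d}  = S∖{a,b}
Round 4: closed — nothing new.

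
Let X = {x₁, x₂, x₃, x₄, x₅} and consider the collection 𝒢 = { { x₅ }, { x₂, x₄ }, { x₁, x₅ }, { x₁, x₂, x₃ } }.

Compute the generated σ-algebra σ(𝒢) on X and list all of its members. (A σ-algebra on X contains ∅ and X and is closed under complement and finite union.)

|σ(𝒢)| = 32.  σ(𝒢) = { ∅, { x₁ }, { x₂ }, { x₃ }, { x₄ }, { x₅ }, { x₁, x₂ }, { x₁, x₃ }, { x₁, x₄ }, { x₁, x₅ }, { x₂, x₃ }, { x₂, x₄ }, { x₂, x₅ }, { x₃, x₄ }, { x₃, x₅ }, { x₄, x₅ }, { x₁, x₂, x₃ }, { x₁, x₂, x₄ }, { x₁, x₂, x₅ }, { x₁, x₃, x₄ }, { x₁, x₃, x₅ }, { x₁, x₄, x₅ }, { x₂, x₃, x₄ }, { x₂, x₃, x₅ }, { x₂, x₄, x₅ }, { x₃, x₄, x₅ }, { x₁, x₂, x₃, x₄ }, { x₁, x₂, x₃, x₅ }, { x₁, x₂, x₄, x₅ }, { x₁, x₃, x₄, x₅ }, { x₂, x₃, x₄, x₅ }, X }

Trace:
Seed the family with 𝒢 together with ∅ and X: { ∅, { x₅ }, { x₁, x₅ }, { x₂, x₄ }, { x₁, x₂, x₃ }, X }.
Round 1: +7 →
  { x₄, x₅ }  = ᶜ of { x₁, x₂, x₃ }
  { x₁, x₃, x₅ }  = ᶜ of { x₂, x₄ }
  { x₂, x₃, x₄ }  = ᶜ of { x₁, x₅ }
  { x₂, x₄, x₅ }  = { x₂, x₄ } ∪ { x₅ }
  { x₁, x₂, x₃, x₄ }  = ᶜ of { x₅ }
  { x₁, x₂, x₃, x₅ }  = { x₁, x₂, x₃ } ∪ { x₁, x₅ }
  { x₁, x₂, x₄, x₅ }  = { x₁, x₅ } ∪ { x₂, x₄ }
  [13 total]
Round 2: 6 new —
  { x₃ }  = ᶜ of { x₁, x₂, x₄, x₅ }
  { x₄ }  = ᶜ of { x₁, x₂, x₃, x₅ }
  { x₁, x₃ }  = ᶜ of { x₂, x₄, x₅ }
  { x₁, x₄, x₅ }  = { x₄, x₅ } ∪ { x₁, x₅ }
  { x₁, x₃, x₄, x₅ }  = { x₁, x₃, x₅ } ∪ { x₄, x₅ }
  { x₂, x₃, x₄, x₅ }  = { x₂, x₃, x₄ } ∪ { x₅ }
  [19 total]
Round 3: 7 new —
  { x₁ }  = ᶜ of { x₂, x₃, x₄, x₅ }
  { x₂ }  = ᶜ of { x₁, x₃, x₄, x₅ }
  { x₂, x₃ }  = ᶜ of { x₁, x₄, x₅ }
  { x₃, x₄ }  = { x₃ } ∪ { x₄ }
  { x₃, x₅ }  = { x₅ } ∪ { x₃ }
  { x₁, x₃, x₄ }  = { x₁, x₃ } ∪ { x₄ }
  { x₃, x₄, x₅ }  = { x₄, x₅ } ∪ { x₃ }
  [26 total]
Round 4 (6 new):
  { x₁, x₂ }  = ᶜ of { x₃, x₄, x₅ }
  { x₁, x₄ }  = { x₄ } ∪ { x₁ }
  { x₂, x₅ }  = ᶜ of { x₁, x₃, x₄ }
  { x₁, x₂, x₄ }  = ᶜ of { x₃, x₅ }
  { x₁, x₂, x₅ }  = ᶜ of { x₃, x₄ }
  { x₂, x₃, x₅ }  = { x₂ } ∪ { x₃, x₅ }
  [32 total]
Round 5: closed — nothing new.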